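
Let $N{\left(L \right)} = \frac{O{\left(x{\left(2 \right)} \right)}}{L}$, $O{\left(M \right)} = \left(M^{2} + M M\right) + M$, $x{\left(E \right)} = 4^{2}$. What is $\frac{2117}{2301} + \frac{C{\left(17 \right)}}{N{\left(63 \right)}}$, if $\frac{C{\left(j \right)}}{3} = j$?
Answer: $\frac{2836963}{404976} \approx 7.0053$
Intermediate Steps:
$x{\left(E \right)} = 16$
$C{\left(j \right)} = 3 j$
$O{\left(M \right)} = M + 2 M^{2}$ ($O{\left(M \right)} = \left(M^{2} + M^{2}\right) + M = 2 M^{2} + M = M + 2 M^{2}$)
$N{\left(L \right)} = \frac{528}{L}$ ($N{\left(L \right)} = \frac{16 \left(1 + 2 \cdot 16\right)}{L} = \frac{16 \left(1 + 32\right)}{L} = \frac{16 \cdot 33}{L} = \frac{528}{L}$)
$\frac{2117}{2301} + \frac{C{\left(17 \right)}}{N{\left(63 \right)}} = \frac{2117}{2301} + \frac{3 \cdot 17}{528 \cdot \frac{1}{63}} = 2117 \cdot \frac{1}{2301} + \frac{51}{528 \cdot \frac{1}{63}} = \frac{2117}{2301} + \frac{51}{\frac{176}{21}} = \frac{2117}{2301} + 51 \cdot \frac{21}{176} = \frac{2117}{2301} + \frac{1071}{176} = \frac{2836963}{404976}$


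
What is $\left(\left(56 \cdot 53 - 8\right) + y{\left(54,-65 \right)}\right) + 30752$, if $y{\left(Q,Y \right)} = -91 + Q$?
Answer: $33675$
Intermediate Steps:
$\left(\left(56 \cdot 53 - 8\right) + y{\left(54,-65 \right)}\right) + 30752 = \left(\left(56 \cdot 53 - 8\right) + \left(-91 + 54\right)\right) + 30752 = \left(\left(2968 - 8\right) - 37\right) + 30752 = \left(2960 - 37\right) + 30752 = 2923 + 30752 = 33675$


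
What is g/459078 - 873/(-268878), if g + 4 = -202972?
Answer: -9029167639/20572662414 ≈ -0.43889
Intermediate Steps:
g = -202976 (g = -4 - 202972 = -202976)
g/459078 - 873/(-268878) = -202976/459078 - 873/(-268878) = -202976*1/459078 - 873*(-1/268878) = -101488/229539 + 291/89626 = -9029167639/20572662414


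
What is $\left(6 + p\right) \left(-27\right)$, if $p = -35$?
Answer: $783$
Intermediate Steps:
$\left(6 + p\right) \left(-27\right) = \left(6 - 35\right) \left(-27\right) = \left(-29\right) \left(-27\right) = 783$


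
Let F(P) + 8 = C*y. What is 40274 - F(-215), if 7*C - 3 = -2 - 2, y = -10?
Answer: 281964/7 ≈ 40281.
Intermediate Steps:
C = -⅐ (C = 3/7 + (-2 - 2)/7 = 3/7 + (⅐)*(-4) = 3/7 - 4/7 = -⅐ ≈ -0.14286)
F(P) = -46/7 (F(P) = -8 - ⅐*(-10) = -8 + 10/7 = -46/7)
40274 - F(-215) = 40274 - 1*(-46/7) = 40274 + 46/7 = 281964/7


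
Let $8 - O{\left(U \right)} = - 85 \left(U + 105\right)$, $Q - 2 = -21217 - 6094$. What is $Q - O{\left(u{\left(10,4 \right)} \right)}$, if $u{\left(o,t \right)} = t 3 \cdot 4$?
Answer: $-40322$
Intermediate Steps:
$u{\left(o,t \right)} = 12 t$ ($u{\left(o,t \right)} = 3 t 4 = 12 t$)
$Q = -27309$ ($Q = 2 - 27311 = -27309$)
$O{\left(U \right)} = 8933 + 85 U$ ($O{\left(U \right)} = 8 - - 85 \left(U + 105\right) = 8 - - 85 \left(105 + U\right) = 8 - \left(-8925 - 85 U\right) = 8 + \left(8925 + 85 U\right) = 8933 + 85 U$)
$Q - O{\left(u{\left(10,4 \right)} \right)} = -27309 - \left(8933 + 85 \cdot 12 \cdot 4\right) = -27309 - \left(8933 + 85 \cdot 48\right) = -27309 - \left(8933 + 4080\right) = -27309 - 13013 = -40322$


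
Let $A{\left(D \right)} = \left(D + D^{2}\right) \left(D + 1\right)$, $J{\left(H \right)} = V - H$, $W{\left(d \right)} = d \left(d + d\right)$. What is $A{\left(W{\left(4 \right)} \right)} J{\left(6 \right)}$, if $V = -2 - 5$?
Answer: $-453024$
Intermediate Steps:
$W{\left(d \right)} = 2 d^{2}$ ($W{\left(d \right)} = d 2 d = 2 d^{2}$)
$V = -7$ ($V = -2 - 5 = -7$)
$J{\left(H \right)} = -7 - H$
$A{\left(D \right)} = \left(1 + D\right) \left(D + D^{2}\right)$ ($A{\left(D \right)} = \left(D + D^{2}\right) \left(1 + D\right) = \left(1 + D\right) \left(D + D^{2}\right)$)
$A{\left(W{\left(4 \right)} \right)} J{\left(6 \right)} = 2 \cdot 4^{2} \left(1 + \left(2 \cdot 4^{2}\right)^{2} + 2 \cdot 2 \cdot 4^{2}\right) \left(-7 - 6\right) = 2 \cdot 16 \left(1 + \left(2 \cdot 16\right)^{2} + 2 \cdot 2 \cdot 16\right) \left(-7 - 6\right) = 32 \left(1 + 32^{2} + 2 \cdot 32\right) \left(-13\right) = 32 \left(1 + 1024 + 64\right) \left(-13\right) = 32 \cdot 1089 \left(-13\right) = 34848 \left(-13\right) = -453024$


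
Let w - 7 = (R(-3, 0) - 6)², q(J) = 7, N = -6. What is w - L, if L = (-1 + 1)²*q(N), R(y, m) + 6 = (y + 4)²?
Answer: 128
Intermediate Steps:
R(y, m) = -6 + (4 + y)² (R(y, m) = -6 + (y + 4)² = -6 + (4 + y)²)
L = 0 (L = (-1 + 1)²*7 = 0²*7 = 0*7 = 0)
w = 128 (w = 7 + ((-6 + (4 - 3)²) - 6)² = 7 + ((-6 + 1²) - 6)² = 7 + ((-6 + 1) - 6)² = 7 + (-5 - 6)² = 7 + (-11)² = 7 + 121 = 128)
w - L = 128 - 1*0 = 128 + 0 = 128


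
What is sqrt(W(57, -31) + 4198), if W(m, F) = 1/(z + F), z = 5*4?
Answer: sqrt(507947)/11 ≈ 64.791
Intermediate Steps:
z = 20
W(m, F) = 1/(20 + F)
sqrt(W(57, -31) + 4198) = sqrt(1/(20 - 31) + 4198) = sqrt(1/(-11) + 4198) = sqrt(-1/11 + 4198) = sqrt(46177/11) = sqrt(507947)/11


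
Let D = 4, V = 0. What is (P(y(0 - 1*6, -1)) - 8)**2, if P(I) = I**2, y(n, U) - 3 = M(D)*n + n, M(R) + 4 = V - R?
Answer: 4068289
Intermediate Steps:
M(R) = -4 - R (M(R) = -4 + (0 - R) = -4 - R)
y(n, U) = 3 - 7*n (y(n, U) = 3 + ((-4 - 1*4)*n + n) = 3 + ((-4 - 4)*n + n) = 3 + (-8*n + n) = 3 - 7*n)
(P(y(0 - 1*6, -1)) - 8)**2 = ((3 - 7*(0 - 1*6))**2 - 8)**2 = ((3 - 7*(0 - 6))**2 - 8)**2 = ((3 - 7*(-6))**2 - 8)**2 = ((3 + 42)**2 - 8)**2 = (45**2 - 8)**2 = (2025 - 8)**2 = 2017**2 = 4068289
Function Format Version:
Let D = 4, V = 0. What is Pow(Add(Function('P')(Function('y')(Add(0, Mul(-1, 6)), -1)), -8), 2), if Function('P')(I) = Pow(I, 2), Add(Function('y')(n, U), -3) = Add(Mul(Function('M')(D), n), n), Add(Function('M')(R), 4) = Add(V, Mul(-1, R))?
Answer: 4068289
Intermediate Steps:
Function('M')(R) = Add(-4, Mul(-1, R)) (Function('M')(R) = Add(-4, Add(0, Mul(-1, R))) = Add(-4, Mul(-1, R)))
Function('y')(n, U) = Add(3, Mul(-7, n)) (Function('y')(n, U) = Add(3, Add(Mul(Add(-4, Mul(-1, 4)), n), n)) = Add(3, Add(Mul(Add(-4, -4), n), n)) = Add(3, Add(Mul(-8, n), n)) = Add(3, Mul(-7, n)))
Pow(Add(Function('P')(Function('y')(Add(0, Mul(-1, 6)), -1)), -8), 2) = Pow(Add(Pow(Add(3, Mul(-7, Add(0, Mul(-1, 6)))), 2), -8), 2) = Pow(Add(Pow(Add(3, Mul(-7, Add(0, -6))), 2), -8), 2) = Pow(Add(Pow(Add(3, Mul(-7, -6)), 2), -8), 2) = Pow(Add(Pow(Add(3, 42), 2), -8), 2) = Pow(Add(Pow(45, 2), -8), 2) = Pow(Add(2025, -8), 2) = Pow(2017, 2) = 4068289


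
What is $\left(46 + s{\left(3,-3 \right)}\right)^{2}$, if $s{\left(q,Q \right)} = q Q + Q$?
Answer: $1156$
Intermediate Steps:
$s{\left(q,Q \right)} = Q + Q q$ ($s{\left(q,Q \right)} = Q q + Q = Q + Q q$)
$\left(46 + s{\left(3,-3 \right)}\right)^{2} = \left(46 - 3 \left(1 + 3\right)\right)^{2} = \left(46 - 12\right)^{2} = 34^{2} = 1156$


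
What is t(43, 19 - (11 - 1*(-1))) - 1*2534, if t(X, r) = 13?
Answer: -2521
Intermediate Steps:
t(43, 19 - (11 - 1*(-1))) - 1*2534 = 13 - 1*2534 = 13 - 2534 = -2521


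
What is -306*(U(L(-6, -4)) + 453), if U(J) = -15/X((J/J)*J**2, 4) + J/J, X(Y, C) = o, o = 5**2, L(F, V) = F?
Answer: -693702/5 ≈ -1.3874e+5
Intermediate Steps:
o = 25
X(Y, C) = 25
U(J) = 2/5 (U(J) = -15/25 + J/J = -15*1/25 + 1 = -3/5 + 1 = 2/5)
-306*(U(L(-6, -4)) + 453) = -306*(2/5 + 453) = -306*2267/5 = -693702/5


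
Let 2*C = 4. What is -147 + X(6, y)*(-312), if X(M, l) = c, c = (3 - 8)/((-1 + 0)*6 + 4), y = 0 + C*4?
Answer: -927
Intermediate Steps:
C = 2 (C = (½)*4 = 2)
y = 8 (y = 0 + 2*4 = 0 + 8 = 8)
c = 5/2 (c = -5/(-1*6 + 4) = -5/(-6 + 4) = -5/(-2) = -5*(-½) = 5/2 ≈ 2.5000)
X(M, l) = 5/2
-147 + X(6, y)*(-312) = -147 + (5/2)*(-312) = -147 - 780 = -927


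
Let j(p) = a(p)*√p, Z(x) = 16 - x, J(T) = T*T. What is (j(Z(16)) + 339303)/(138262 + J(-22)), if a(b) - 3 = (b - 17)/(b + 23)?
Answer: 339303/138746 ≈ 2.4455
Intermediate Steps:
J(T) = T²
a(b) = 3 + (-17 + b)/(23 + b) (a(b) = 3 + (b - 17)/(b + 23) = 3 + (-17 + b)/(23 + b))
j(p) = 4*√p*(13 + p)/(23 + p) (j(p) = (4*(13 + p)/(23 + p))*√p = 4*√p*(13 + p)/(23 + p))
(j(Z(16)) + 339303)/(138262 + J(-22)) = (4*√(16 - 1*16)*(13 + (16 - 1*16))/(23 + (16 - 1*16)) + 339303)/(138262 + (-22)²) = (4*√(16 - 16)*(13 + (16 - 16))/(23 + (16 - 16)) + 339303)/(138262 + 484) = (4*√0*(13 + 0)/(23 + 0) + 339303)/138746 = (4*0*13/23 + 339303)*(1/138746) = (4*0*(1/23)*13 + 339303)*(1/138746) = (0 + 339303)*(1/138746) = 339303*(1/138746) = 339303/138746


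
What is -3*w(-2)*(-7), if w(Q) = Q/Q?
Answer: 21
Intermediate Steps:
w(Q) = 1
-3*w(-2)*(-7) = -3*1*(-7) = -3*(-7) = 21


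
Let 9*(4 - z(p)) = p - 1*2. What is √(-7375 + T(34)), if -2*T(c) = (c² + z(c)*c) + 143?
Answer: I*√289154/6 ≈ 89.622*I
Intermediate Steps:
z(p) = 38/9 - p/9 (z(p) = 4 - (p - 1*2)/9 = 4 - (p - 2)/9 = 4 - (-2 + p)/9 = 4 + (2/9 - p/9) = 38/9 - p/9)
T(c) = -143/2 - c²/2 - c*(38/9 - c/9)/2 (T(c) = -((c² + (38/9 - c/9)*c) + 143)/2 = -((c² + c*(38/9 - c/9)) + 143)/2 = -(143 + c² + c*(38/9 - c/9))/2 = -143/2 - c²/2 - c*(38/9 - c/9)/2)
√(-7375 + T(34)) = √(-7375 + (-143/2 - ½*34² + (1/18)*34*(-38 + 34))) = √(-7375 + (-143/2 - ½*1156 + (1/18)*34*(-4))) = √(-7375 + (-143/2 - 578 - 68/9)) = √(-7375 - 11827/18) = √(-144577/18) = I*√289154/6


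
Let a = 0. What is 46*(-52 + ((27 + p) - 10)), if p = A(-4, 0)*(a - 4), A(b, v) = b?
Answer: -874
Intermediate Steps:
p = 16 (p = -4*(0 - 4) = -4*(-4) = 16)
46*(-52 + ((27 + p) - 10)) = 46*(-52 + ((27 + 16) - 10)) = 46*(-52 + (43 - 10)) = 46*(-52 + 33) = 46*(-19) = -874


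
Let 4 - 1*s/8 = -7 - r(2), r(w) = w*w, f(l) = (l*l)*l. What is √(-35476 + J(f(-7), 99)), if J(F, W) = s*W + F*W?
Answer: I*√57553 ≈ 239.9*I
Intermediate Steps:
f(l) = l³ (f(l) = l²*l = l³)
r(w) = w²
s = 120 (s = 32 - 8*(-7 - 1*2²) = 32 - 8*(-7 - 1*4) = 32 - 8*(-7 - 4) = 32 - 8*(-11) = 32 + 88 = 120)
J(F, W) = 120*W + F*W
√(-35476 + J(f(-7), 99)) = √(-35476 + 99*(120 + (-7)³)) = √(-35476 + 99*(120 - 343)) = √(-35476 + 99*(-223)) = √(-35476 - 22077) = √(-57553) = I*√57553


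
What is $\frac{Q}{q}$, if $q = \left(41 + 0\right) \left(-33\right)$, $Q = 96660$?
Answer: $- \frac{32220}{451} \approx -71.441$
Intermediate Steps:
$q = -1353$ ($q = 41 \left(-33\right) = -1353$)
$\frac{Q}{q} = \frac{96660}{-1353} = 96660 \left(- \frac{1}{1353}\right) = - \frac{32220}{451}$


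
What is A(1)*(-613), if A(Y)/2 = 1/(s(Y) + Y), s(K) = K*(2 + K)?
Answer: -613/2 ≈ -306.50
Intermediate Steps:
A(Y) = 2/(Y + Y*(2 + Y)) (A(Y) = 2/(Y*(2 + Y) + Y) = 2/(Y + Y*(2 + Y)))
A(1)*(-613) = (2/(1*(3 + 1)))*(-613) = (2*1/4)*(-613) = (2*1*(¼))*(-613) = (½)*(-613) = -613/2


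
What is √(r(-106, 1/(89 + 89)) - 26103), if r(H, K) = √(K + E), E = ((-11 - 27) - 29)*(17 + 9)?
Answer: √(-827047452 + 890*I*√2207734)/178 ≈ 0.12917 + 161.56*I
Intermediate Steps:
E = -1742 (E = (-38 - 29)*26 = -67*26 = -1742)
r(H, K) = √(-1742 + K) (r(H, K) = √(K - 1742) = √(-1742 + K))
√(r(-106, 1/(89 + 89)) - 26103) = √(√(-1742 + 1/(89 + 89)) - 26103) = √(√(-1742 + 1/178) - 26103) = √(√(-310075/178) - 26103) = √(5*I*√2207734/178 - 26103) = √(-26103 + 5*I*√2207734/178)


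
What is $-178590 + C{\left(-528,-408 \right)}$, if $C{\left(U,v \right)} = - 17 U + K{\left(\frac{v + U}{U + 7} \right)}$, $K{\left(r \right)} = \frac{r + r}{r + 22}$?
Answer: $- \frac{1051436250}{6199} \approx -1.6961 \cdot 10^{5}$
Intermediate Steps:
$K{\left(r \right)} = \frac{2 r}{22 + r}$
$C{\left(U,v \right)} = - 17 U + \frac{2 \left(U + v\right)}{\left(7 + U\right) \left(22 + \frac{U + v}{7 + U}\right)}$ ($C{\left(U,v \right)} = - 17 U + \frac{2 \frac{v + U}{U + 7}}{22 + \frac{v + U}{U + 7}} = - 17 U + \frac{2 \frac{U + v}{7 + U}}{22 + \frac{U + v}{7 + U}} = - 17 U + \frac{2 \left(U + v\right)}{\left(7 + U\right) \left(22 + \frac{U + v}{7 + U}\right)}$)
$-178590 + C{\left(-528,-408 \right)} = -178590 + \frac{2 \left(-528\right) + 2 \left(-408\right) - - 8976 \left(154 - 408 + 23 \left(-528\right)\right)}{154 - 408 + 23 \left(-528\right)} = -178590 + \frac{-1056 - 816 - - 8976 \left(154 - 408 - 12144\right)}{154 - 408 - 12144} = -178590 + \frac{-1056 - 816 - \left(-8976\right) \left(-12398\right)}{-12398} = -178590 - \frac{-1056 - 816 - 111284448}{12398} = -178590 - - \frac{55643160}{6199} = -178590 + \frac{55643160}{6199} = - \frac{1051436250}{6199}$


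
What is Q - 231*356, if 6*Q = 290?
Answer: -246563/3 ≈ -82188.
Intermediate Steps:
Q = 145/3 (Q = (1/6)*290 = 145/3 ≈ 48.333)
Q - 231*356 = 145/3 - 231*356 = 145/3 - 82236 = -246563/3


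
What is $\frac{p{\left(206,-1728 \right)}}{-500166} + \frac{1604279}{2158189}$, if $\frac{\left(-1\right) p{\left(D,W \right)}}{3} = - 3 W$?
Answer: $\frac{46442775869}{59969597743} \approx 0.77444$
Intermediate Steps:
$p{\left(D,W \right)} = 9 W$ ($p{\left(D,W \right)} = - 3 \left(- 3 W\right) = 9 W$)
$\frac{p{\left(206,-1728 \right)}}{-500166} + \frac{1604279}{2158189} = \frac{9 \left(-1728\right)}{-500166} + \frac{1604279}{2158189} = \left(-15552\right) \left(- \frac{1}{500166}\right) + 1604279 \cdot \frac{1}{2158189} = \frac{864}{27787} + \frac{1604279}{2158189} = \frac{46442775869}{59969597743}$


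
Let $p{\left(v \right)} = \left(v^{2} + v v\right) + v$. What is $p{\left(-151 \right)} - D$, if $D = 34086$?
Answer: $11365$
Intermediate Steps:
$p{\left(v \right)} = v + 2 v^{2}$ ($p{\left(v \right)} = \left(v^{2} + v^{2}\right) + v = 2 v^{2} + v = v + 2 v^{2}$)
$p{\left(-151 \right)} - D = - 151 \left(1 + 2 \left(-151\right)\right) - 34086 = - 151 \left(1 - 302\right) - 34086 = \left(-151\right) \left(-301\right) - 34086 = 45451 - 34086 = 11365$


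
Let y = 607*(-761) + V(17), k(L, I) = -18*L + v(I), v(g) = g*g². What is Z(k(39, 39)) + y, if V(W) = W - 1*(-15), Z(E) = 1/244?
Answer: -112702379/244 ≈ -4.6190e+5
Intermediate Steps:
v(g) = g³
k(L, I) = I³ - 18*L (k(L, I) = -18*L + I³ = I³ - 18*L)
Z(E) = 1/244
V(W) = 15 + W (V(W) = W + 15 = 15 + W)
y = -461895 (y = 607*(-761) + (15 + 17) = -461927 + 32 = -461895)
Z(k(39, 39)) + y = 1/244 - 461895 = -112702379/244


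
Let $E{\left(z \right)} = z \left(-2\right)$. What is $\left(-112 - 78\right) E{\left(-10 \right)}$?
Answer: $-3800$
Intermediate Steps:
$E{\left(z \right)} = - 2 z$
$\left(-112 - 78\right) E{\left(-10 \right)} = \left(-112 - 78\right) \left(\left(-2\right) \left(-10\right)\right) = \left(-190\right) 20 = -3800$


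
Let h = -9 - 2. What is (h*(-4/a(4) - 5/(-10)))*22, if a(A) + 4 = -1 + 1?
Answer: -363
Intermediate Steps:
a(A) = -4 (a(A) = -4 + (-1 + 1) = -4 + 0 = -4)
h = -11
(h*(-4/a(4) - 5/(-10)))*22 = -11*(-4/(-4) - 5/(-10))*22 = -11*(-4*(-1/4) - 5*(-1/10))*22 = -11*(1 + 1/2)*22 = -11*3/2*22 = -33/2*22 = -363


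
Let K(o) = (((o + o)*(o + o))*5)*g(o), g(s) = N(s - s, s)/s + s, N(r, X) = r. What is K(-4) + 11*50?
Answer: -730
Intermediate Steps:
g(s) = s (g(s) = (s - s)/s + s = 0/s + s = 0 + s = s)
K(o) = 20*o³ (K(o) = (((o + o)*(o + o))*5)*o = (((2*o)*(2*o))*5)*o = ((4*o²)*5)*o = (20*o²)*o = 20*o³)
K(-4) + 11*50 = 20*(-4)³ + 11*50 = 20*(-64) + 550 = -1280 + 550 = -730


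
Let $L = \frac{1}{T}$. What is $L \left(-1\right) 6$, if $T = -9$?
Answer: $\frac{2}{3} \approx 0.66667$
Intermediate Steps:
$L = - \frac{1}{9}$ ($L = \frac{1}{-9} = - \frac{1}{9} \approx -0.11111$)
$L \left(-1\right) 6 = \left(- \frac{1}{9}\right) \left(-1\right) 6 = \frac{1}{9} \cdot 6 = \frac{2}{3}$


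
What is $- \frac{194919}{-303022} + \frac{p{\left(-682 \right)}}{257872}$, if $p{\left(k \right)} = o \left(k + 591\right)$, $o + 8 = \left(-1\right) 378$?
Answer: $\frac{15227025785}{19535222296} \approx 0.77946$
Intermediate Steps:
$o = -386$ ($o = -8 - 378 = -386$)
$p{\left(k \right)} = -228126 - 386 k$ ($p{\left(k \right)} = - 386 \left(k + 591\right) = - 386 \left(591 + k\right) = -228126 - 386 k$)
$- \frac{194919}{-303022} + \frac{p{\left(-682 \right)}}{257872} = - \frac{194919}{-303022} + \frac{-228126 - -263252}{257872} = \left(-194919\right) \left(- \frac{1}{303022}\right) + \left(-228126 + 263252\right) \frac{1}{257872} = \frac{194919}{303022} + 35126 \cdot \frac{1}{257872} = \frac{194919}{303022} + \frac{17563}{128936} = \frac{15227025785}{19535222296}$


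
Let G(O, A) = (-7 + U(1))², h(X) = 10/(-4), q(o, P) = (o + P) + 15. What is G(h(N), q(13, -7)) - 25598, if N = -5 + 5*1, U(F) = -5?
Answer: -25454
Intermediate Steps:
q(o, P) = 15 + P + o (q(o, P) = (P + o) + 15 = 15 + P + o)
N = 0 (N = -5 + 5 = 0)
h(X) = -5/2 (h(X) = 10*(-¼) = -5/2)
G(O, A) = 144 (G(O, A) = (-7 - 5)² = (-12)² = 144)
G(h(N), q(13, -7)) - 25598 = 144 - 25598 = -25454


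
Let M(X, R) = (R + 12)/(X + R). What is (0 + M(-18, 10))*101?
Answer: -1111/4 ≈ -277.75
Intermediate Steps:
M(X, R) = (12 + R)/(R + X)
(0 + M(-18, 10))*101 = (0 + (12 + 10)/(10 - 18))*101 = (0 + 22/(-8))*101 = (0 - ⅛*22)*101 = (0 - 11/4)*101 = -11/4*101 = -1111/4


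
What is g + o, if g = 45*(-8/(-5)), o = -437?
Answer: -365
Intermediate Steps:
g = 72 (g = 45*(-8*(-⅕)) = 45*(8/5) = 72)
g + o = 72 - 437 = -365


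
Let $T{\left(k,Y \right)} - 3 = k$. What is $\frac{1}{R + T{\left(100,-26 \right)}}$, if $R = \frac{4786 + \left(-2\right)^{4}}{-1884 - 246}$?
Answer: $\frac{1065}{107294} \approx 0.009926$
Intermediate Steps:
$T{\left(k,Y \right)} = 3 + k$
$R = - \frac{2401}{1065}$ ($R = \frac{4786 + 16}{-2130} = 4802 \left(- \frac{1}{2130}\right) = - \frac{2401}{1065} \approx -2.2545$)
$\frac{1}{R + T{\left(100,-26 \right)}} = \frac{1}{- \frac{2401}{1065} + \left(3 + 100\right)} = \frac{1}{- \frac{2401}{1065} + 103} = \frac{1}{\frac{107294}{1065}} = \frac{1065}{107294}$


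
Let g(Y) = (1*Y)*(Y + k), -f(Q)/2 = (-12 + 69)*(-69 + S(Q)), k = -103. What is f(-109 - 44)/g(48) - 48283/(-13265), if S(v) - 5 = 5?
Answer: 1274891/1167320 ≈ 1.0922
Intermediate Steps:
S(v) = 10 (S(v) = 5 + 5 = 10)
f(Q) = 6726 (f(Q) = -2*(-12 + 69)*(-69 + 10) = -114*(-59) = -2*(-3363) = 6726)
g(Y) = Y*(-103 + Y) (g(Y) = (1*Y)*(Y - 103) = Y*(-103 + Y))
f(-109 - 44)/g(48) - 48283/(-13265) = 6726/((48*(-103 + 48))) - 48283/(-13265) = 6726/((48*(-55))) - 48283*(-1/13265) = 6726/(-2640) + 48283/13265 = 6726*(-1/2640) + 48283/13265 = -1121/440 + 48283/13265 = 1274891/1167320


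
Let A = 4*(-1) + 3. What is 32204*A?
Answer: -32204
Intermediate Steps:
A = -1 (A = -4 + 3 = -1)
32204*A = 32204*(-1) = -32204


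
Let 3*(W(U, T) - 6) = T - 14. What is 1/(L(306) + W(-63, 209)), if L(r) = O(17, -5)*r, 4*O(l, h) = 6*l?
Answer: 1/7874 ≈ 0.00012700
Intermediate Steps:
O(l, h) = 3*l/2 (O(l, h) = (6*l)/4 = 3*l/2)
L(r) = 51*r/2 (L(r) = ((3/2)*17)*r = 51*r/2)
W(U, T) = 4/3 + T/3 (W(U, T) = 6 + (T - 14)/3 = 6 + (-14 + T)/3 = 6 + (-14/3 + T/3) = 4/3 + T/3)
1/(L(306) + W(-63, 209)) = 1/((51/2)*306 + (4/3 + (⅓)*209)) = 1/(7803 + (4/3 + 209/3)) = 1/(7803 + 71) = 1/7874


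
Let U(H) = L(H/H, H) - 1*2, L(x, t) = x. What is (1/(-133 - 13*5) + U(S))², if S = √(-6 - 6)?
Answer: 39601/39204 ≈ 1.0101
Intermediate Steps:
S = 2*I*√3 (S = √(-12) = 2*I*√3 ≈ 3.4641*I)
U(H) = -1 (U(H) = H/H - 1*2 = 1 - 2 = -1)
(1/(-133 - 13*5) + U(S))² = (1/(-133 - 13*5) - 1)² = (1/(-133 - 65) - 1)² = (1/(-198) - 1)² = (-1/198 - 1)² = (-199/198)² = 39601/39204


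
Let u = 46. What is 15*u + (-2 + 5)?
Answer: 693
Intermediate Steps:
15*u + (-2 + 5) = 15*46 + (-2 + 5) = 690 + 3 = 693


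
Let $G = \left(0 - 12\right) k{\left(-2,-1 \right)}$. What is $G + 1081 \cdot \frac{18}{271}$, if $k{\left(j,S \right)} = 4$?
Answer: $\frac{6450}{271} \approx 23.801$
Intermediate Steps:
$G = -48$ ($G = \left(0 - 12\right) 4 = \left(-12\right) 4 = -48$)
$G + 1081 \cdot \frac{18}{271} = -48 + 1081 \cdot \frac{18}{271} = -48 + \frac{19458}{271} = \frac{6450}{271}$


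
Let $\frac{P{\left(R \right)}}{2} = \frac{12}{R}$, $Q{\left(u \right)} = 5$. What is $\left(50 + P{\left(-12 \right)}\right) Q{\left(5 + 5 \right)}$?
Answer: $240$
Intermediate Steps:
$P{\left(R \right)} = \frac{24}{R}$ ($P{\left(R \right)} = 2 \frac{12}{R} = \frac{24}{R}$)
$\left(50 + P{\left(-12 \right)}\right) Q{\left(5 + 5 \right)} = \left(50 + \frac{24}{-12}\right) 5 = \left(50 + 24 \left(- \frac{1}{12}\right)\right) 5 = \left(50 - 2\right) 5 = 48 \cdot 5 = 240$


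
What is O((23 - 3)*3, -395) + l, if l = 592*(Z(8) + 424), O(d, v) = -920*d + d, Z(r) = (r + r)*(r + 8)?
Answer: 347420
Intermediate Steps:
Z(r) = 2*r*(8 + r) (Z(r) = (2*r)*(8 + r) = 2*r*(8 + r))
O(d, v) = -919*d
l = 402560 (l = 592*(2*8*(8 + 8) + 424) = 592*(2*8*16 + 424) = 592*(256 + 424) = 592*680 = 402560)
O((23 - 3)*3, -395) + l = -919*(23 - 3)*3 + 402560 = -18380*3 + 402560 = -919*60 + 402560 = -55140 + 402560 = 347420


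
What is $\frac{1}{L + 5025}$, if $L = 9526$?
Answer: $\frac{1}{14551} \approx 6.8724 \cdot 10^{-5}$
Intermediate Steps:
$\frac{1}{L + 5025} = \frac{1}{9526 + 5025} = \frac{1}{14551}$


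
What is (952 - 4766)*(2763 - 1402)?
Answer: -5190854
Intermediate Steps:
(952 - 4766)*(2763 - 1402) = -3814*1361 = -5190854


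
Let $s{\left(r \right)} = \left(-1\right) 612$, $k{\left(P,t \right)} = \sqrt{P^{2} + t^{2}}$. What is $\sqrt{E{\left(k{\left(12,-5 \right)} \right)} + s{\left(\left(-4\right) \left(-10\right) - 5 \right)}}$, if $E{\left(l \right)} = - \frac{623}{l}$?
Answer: $\frac{i \sqrt{111527}}{13} \approx 25.689 i$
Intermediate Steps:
$s{\left(r \right)} = -612$
$\sqrt{E{\left(k{\left(12,-5 \right)} \right)} + s{\left(\left(-4\right) \left(-10\right) - 5 \right)}} = \sqrt{- \frac{623}{\sqrt{12^{2} + \left(-5\right)^{2}}} - 612} = \sqrt{- \frac{623}{\sqrt{144 + 25}} - 612} = \sqrt{- \frac{623}{\sqrt{169}} - 612} = \sqrt{- \frac{623}{13} - 612} = \sqrt{- \frac{8579}{13}} = \frac{i \sqrt{111527}}{13}$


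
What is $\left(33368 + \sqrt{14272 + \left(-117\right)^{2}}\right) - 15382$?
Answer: $17986 + \sqrt{27961} \approx 18153.0$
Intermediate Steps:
$\left(33368 + \sqrt{14272 + \left(-117\right)^{2}}\right) - 15382 = \left(33368 + \sqrt{14272 + 13689}\right) - 15382 = \left(33368 + \sqrt{27961}\right) - 15382 = 17986 + \sqrt{27961}$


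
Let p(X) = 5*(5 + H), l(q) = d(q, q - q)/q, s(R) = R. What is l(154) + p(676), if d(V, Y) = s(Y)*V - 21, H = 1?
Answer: 657/22 ≈ 29.864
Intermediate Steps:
d(V, Y) = -21 + V*Y (d(V, Y) = Y*V - 21 = V*Y - 21 = -21 + V*Y)
l(q) = -21/q (l(q) = (-21 + q*(q - q))/q = (-21 + q*0)/q = (-21 + 0)/q = -21/q)
p(X) = 30 (p(X) = 5*(5 + 1) = 5*6 = 30)
l(154) + p(676) = -21/154 + 30 = -21*1/154 + 30 = -3/22 + 30 = 657/22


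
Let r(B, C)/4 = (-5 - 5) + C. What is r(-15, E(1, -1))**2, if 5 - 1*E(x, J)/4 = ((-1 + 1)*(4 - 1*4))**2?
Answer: 1600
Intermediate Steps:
E(x, J) = 20 (E(x, J) = 20 - 4*(-1 + 1)**2*(4 - 1*4)**2 = 20 - 4*(0*(4 - 4))**2 = 20 - 4*(0*0)**2 = 20 - 4*0**2 = 20 - 4*0 = 20 + 0 = 20)
r(B, C) = -40 + 4*C (r(B, C) = 4*((-5 - 5) + C) = 4*(-10 + C) = -40 + 4*C)
r(-15, E(1, -1))**2 = (-40 + 4*20)**2 = (-40 + 80)**2 = 40**2 = 1600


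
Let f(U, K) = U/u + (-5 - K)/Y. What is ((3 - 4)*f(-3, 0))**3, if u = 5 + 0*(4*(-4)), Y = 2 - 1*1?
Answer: 21952/125 ≈ 175.62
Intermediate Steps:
Y = 1 (Y = 2 - 1 = 1)
u = 5 (u = 5 + 0*(-16) = 5 + 0 = 5)
f(U, K) = -5 - K + U/5 (f(U, K) = U/5 + (-5 - K)/1 = U*(1/5) + (-5 - K)*1 = U/5 + (-5 - K) = -5 - K + U/5)
((3 - 4)*f(-3, 0))**3 = ((3 - 4)*(-5 - 1*0 + (1/5)*(-3)))**3 = (-(-5 + 0 - 3/5))**3 = (-1*(-28/5))**3 = (28/5)**3 = 21952/125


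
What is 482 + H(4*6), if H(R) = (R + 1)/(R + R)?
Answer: 23161/48 ≈ 482.52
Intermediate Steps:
H(R) = (1 + R)/(2*R) (H(R) = (1 + R)/((2*R)) = (1 + R)*(1/(2*R)) = (1 + R)/(2*R))
482 + H(4*6) = 482 + (1 + 4*6)/(2*((4*6))) = 482 + (½)*(1 + 24)/24 = 482 + (½)*(1/24)*25 = 482 + 25/48 = 23161/48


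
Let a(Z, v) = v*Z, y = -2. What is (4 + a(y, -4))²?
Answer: 144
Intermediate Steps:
a(Z, v) = Z*v
(4 + a(y, -4))² = (4 - 2*(-4))² = (4 + 8)² = 12² = 144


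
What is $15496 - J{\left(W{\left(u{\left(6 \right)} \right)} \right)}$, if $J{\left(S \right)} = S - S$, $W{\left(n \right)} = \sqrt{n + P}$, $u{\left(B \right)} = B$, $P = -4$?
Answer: $15496$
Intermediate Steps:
$W{\left(n \right)} = \sqrt{-4 + n}$ ($W{\left(n \right)} = \sqrt{n - 4} = \sqrt{-4 + n}$)
$J{\left(S \right)} = 0$
$15496 - J{\left(W{\left(u{\left(6 \right)} \right)} \right)} = 15496 - 0 = 15496 + 0 = 15496$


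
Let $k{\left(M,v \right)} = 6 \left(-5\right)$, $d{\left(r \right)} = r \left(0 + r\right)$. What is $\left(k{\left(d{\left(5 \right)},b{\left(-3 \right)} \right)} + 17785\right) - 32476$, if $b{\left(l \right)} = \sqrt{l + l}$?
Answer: $-14721$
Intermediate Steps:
$d{\left(r \right)} = r^{2}$ ($d{\left(r \right)} = r r = r^{2}$)
$b{\left(l \right)} = \sqrt{2} \sqrt{l}$ ($b{\left(l \right)} = \sqrt{2 l} = \sqrt{2} \sqrt{l}$)
$k{\left(M,v \right)} = -30$
$\left(k{\left(d{\left(5 \right)},b{\left(-3 \right)} \right)} + 17785\right) - 32476 = \left(-30 + 17785\right) - 32476 = 17755 - 32476 = -14721$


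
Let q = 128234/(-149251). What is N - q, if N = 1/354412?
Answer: 45447817659/52896345412 ≈ 0.85919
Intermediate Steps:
N = 1/354412 ≈ 2.8216e-6
q = -128234/149251 (q = 128234*(-1/149251) = -128234/149251 ≈ -0.85918)
N - q = 1/354412 - 1*(-128234/149251) = 1/354412 + 128234/149251 = 45447817659/52896345412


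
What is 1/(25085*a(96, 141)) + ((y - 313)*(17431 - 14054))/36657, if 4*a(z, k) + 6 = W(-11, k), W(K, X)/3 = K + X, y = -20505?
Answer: -56433131277701/29425307040 ≈ -1917.8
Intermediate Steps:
W(K, X) = 3*K + 3*X (W(K, X) = 3*(K + X) = 3*K + 3*X)
a(z, k) = -39/4 + 3*k/4 (a(z, k) = -3/2 + (3*(-11) + 3*k)/4 = -3/2 + (-33 + 3*k)/4 = -3/2 + (-33/4 + 3*k/4) = -39/4 + 3*k/4)
1/(25085*a(96, 141)) + ((y - 313)*(17431 - 14054))/36657 = 1/(25085*(-39/4 + (¾)*141)) + ((-20505 - 313)*(17431 - 14054))/36657 = 1/(25085*(-39/4 + 423/4)) - 20818*3377*(1/36657) = (1/25085)/96 - 70302386*1/36657 = (1/25085)*(1/96) - 70302386/36657 = 1/2408160 - 70302386/36657 = -56433131277701/29425307040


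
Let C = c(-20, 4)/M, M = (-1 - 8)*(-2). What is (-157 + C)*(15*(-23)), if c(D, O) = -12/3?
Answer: 162725/3 ≈ 54242.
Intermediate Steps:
c(D, O) = -4 (c(D, O) = -12*1/3 = -4)
M = 18 (M = -9*(-2) = 18)
C = -2/9 (C = -4/18 = -4*1/18 = -2/9 ≈ -0.22222)
(-157 + C)*(15*(-23)) = (-157 - 2/9)*(15*(-23)) = -1415/9*(-345) = 162725/3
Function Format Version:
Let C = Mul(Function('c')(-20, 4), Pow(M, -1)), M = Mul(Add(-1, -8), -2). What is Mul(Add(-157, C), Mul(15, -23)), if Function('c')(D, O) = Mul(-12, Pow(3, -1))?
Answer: Rational(162725, 3) ≈ 54242.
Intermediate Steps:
Function('c')(D, O) = -4 (Function('c')(D, O) = Mul(-12, Rational(1, 3)) = -4)
M = 18 (M = Mul(-9, -2) = 18)
C = Rational(-2, 9) (C = Mul(-4, Pow(18, -1)) = Mul(-4, Rational(1, 18)) = Rational(-2, 9) ≈ -0.22222)
Mul(Add(-157, C), Mul(15, -23)) = Mul(Add(-157, Rational(-2, 9)), Mul(15, -23)) = Mul(Rational(-1415, 9), -345) = Rational(162725, 3)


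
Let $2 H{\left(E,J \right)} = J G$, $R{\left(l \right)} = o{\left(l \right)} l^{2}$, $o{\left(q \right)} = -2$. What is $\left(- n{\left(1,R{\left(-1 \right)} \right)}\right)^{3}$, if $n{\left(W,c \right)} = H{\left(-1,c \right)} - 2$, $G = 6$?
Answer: $512$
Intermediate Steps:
$R{\left(l \right)} = - 2 l^{2}$
$H{\left(E,J \right)} = 3 J$ ($H{\left(E,J \right)} = \frac{J 6}{2} = \frac{6 J}{2} = 3 J$)
$n{\left(W,c \right)} = -2 + 3 c$ ($n{\left(W,c \right)} = 3 c - 2 = -2 + 3 c$)
$\left(- n{\left(1,R{\left(-1 \right)} \right)}\right)^{3} = \left(- (-2 + 3 \left(- 2 \left(-1\right)^{2}\right))\right)^{3} = \left(- (-2 + 3 \left(\left(-2\right) 1\right))\right)^{3} = \left(- (-2 + 3 \left(-2\right))\right)^{3} = \left(- (-2 - 6)\right)^{3} = \left(\left(-1\right) \left(-8\right)\right)^{3} = 8^{3} = 512$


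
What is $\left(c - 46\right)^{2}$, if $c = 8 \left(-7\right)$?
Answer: $10404$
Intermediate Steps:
$c = -56$
$\left(c - 46\right)^{2} = \left(-56 - 46\right)^{2} = \left(-102\right)^{2} = 10404$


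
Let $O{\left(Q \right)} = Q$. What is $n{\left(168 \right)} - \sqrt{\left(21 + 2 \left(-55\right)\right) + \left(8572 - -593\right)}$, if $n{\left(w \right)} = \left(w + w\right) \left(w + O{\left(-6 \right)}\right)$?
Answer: $54432 - 2 \sqrt{2269} \approx 54337.0$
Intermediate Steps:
$n{\left(w \right)} = 2 w \left(-6 + w\right)$ ($n{\left(w \right)} = \left(w + w\right) \left(w - 6\right) = 2 w \left(-6 + w\right)$)
$n{\left(168 \right)} - \sqrt{\left(21 + 2 \left(-55\right)\right) + \left(8572 - -593\right)} = 2 \cdot 168 \left(-6 + 168\right) - \sqrt{\left(21 + 2 \left(-55\right)\right) + \left(8572 - -593\right)} = 2 \cdot 168 \cdot 162 - \sqrt{\left(21 - 110\right) + \left(8572 + 593\right)} = 54432 - \sqrt{-89 + 9165} = 54432 - \sqrt{9076} = 54432 - 2 \sqrt{2269}$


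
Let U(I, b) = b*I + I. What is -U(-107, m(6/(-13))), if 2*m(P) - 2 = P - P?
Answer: 214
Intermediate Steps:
m(P) = 1 (m(P) = 1 + (P - P)/2 = 1 + (½)*0 = 1 + 0 = 1)
U(I, b) = I + I*b (U(I, b) = I*b + I = I + I*b)
-U(-107, m(6/(-13))) = -(-107)*(1 + 1) = -(-107)*2 = -1*(-214) = 214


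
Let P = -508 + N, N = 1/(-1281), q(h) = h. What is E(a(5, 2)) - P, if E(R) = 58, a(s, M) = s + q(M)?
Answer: 725047/1281 ≈ 566.00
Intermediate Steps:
N = -1/1281 ≈ -0.00078064
a(s, M) = M + s (a(s, M) = s + M = M + s)
P = -650749/1281 (P = -508 - 1/1281 = -650749/1281 ≈ -508.00)
E(a(5, 2)) - P = 58 - 1*(-650749/1281) = 58 + 650749/1281 = 725047/1281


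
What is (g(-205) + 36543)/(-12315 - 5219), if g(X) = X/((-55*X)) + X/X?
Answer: -2009919/964370 ≈ -2.0842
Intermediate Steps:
g(X) = 54/55 (g(X) = X*(-1/(55*X)) + 1 = -1/55 + 1 = 54/55)
(g(-205) + 36543)/(-12315 - 5219) = (54/55 + 36543)/(-12315 - 5219) = (2009919/55)/(-17534) = (2009919/55)*(-1/17534) = -2009919/964370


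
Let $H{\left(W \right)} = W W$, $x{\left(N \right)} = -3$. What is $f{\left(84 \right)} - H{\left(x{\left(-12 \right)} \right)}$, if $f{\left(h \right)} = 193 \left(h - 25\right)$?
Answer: $11378$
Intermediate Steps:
$H{\left(W \right)} = W^{2}$
$f{\left(h \right)} = -4825 + 193 h$ ($f{\left(h \right)} = 193 \left(-25 + h\right) = -4825 + 193 h$)
$f{\left(84 \right)} - H{\left(x{\left(-12 \right)} \right)} = \left(-4825 + 193 \cdot 84\right) - \left(-3\right)^{2} = \left(-4825 + 16212\right) - 9 = 11387 - 9 = 11378$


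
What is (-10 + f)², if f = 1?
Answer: 81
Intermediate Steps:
(-10 + f)² = (-10 + 1)² = (-9)² = 81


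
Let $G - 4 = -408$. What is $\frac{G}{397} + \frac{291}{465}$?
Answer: $- \frac{24111}{61535} \approx -0.39183$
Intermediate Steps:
$G = -404$ ($G = 4 - 408 = -404$)
$\frac{G}{397} + \frac{291}{465} = - \frac{404}{397} + \frac{291}{465} = \left(-404\right) \frac{1}{397} + 291 \cdot \frac{1}{465} = - \frac{404}{397} + \frac{97}{155} = - \frac{24111}{61535}$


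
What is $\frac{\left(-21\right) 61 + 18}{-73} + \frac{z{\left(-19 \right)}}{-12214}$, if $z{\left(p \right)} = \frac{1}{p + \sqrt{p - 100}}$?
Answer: $\frac{7404616747}{427978560} + \frac{i \sqrt{119}}{5862720} \approx 17.301 + 1.8607 \cdot 10^{-6} i$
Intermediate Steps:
$z{\left(p \right)} = \frac{1}{p + \sqrt{-100 + p}}$ ($z{\left(p \right)} = \frac{1}{p + \sqrt{p - 100}} = \frac{1}{p + \sqrt{-100 + p}}$)
$\frac{\left(-21\right) 61 + 18}{-73} + \frac{z{\left(-19 \right)}}{-12214} = \frac{\left(-21\right) 61 + 18}{-73} + \frac{1}{\left(-19 + \sqrt{-100 - 19}\right) \left(-12214\right)} = \left(-1281 + 18\right) \left(- \frac{1}{73}\right) + \frac{1}{-19 + \sqrt{-119}} \left(- \frac{1}{12214}\right) = \left(-1263\right) \left(- \frac{1}{73}\right) + \frac{1}{-19 + i \sqrt{119}} \left(- \frac{1}{12214}\right) = \frac{1263}{73} - \frac{1}{12214 \left(-19 + i \sqrt{119}\right)}$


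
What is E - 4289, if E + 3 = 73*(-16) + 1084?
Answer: -4376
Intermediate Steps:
E = -87 (E = -3 + (73*(-16) + 1084) = -3 + (-1168 + 1084) = -3 - 84 = -87)
E - 4289 = -87 - 4289 = -4376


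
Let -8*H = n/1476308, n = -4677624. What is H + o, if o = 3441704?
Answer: 5081015733535/1476308 ≈ 3.4417e+6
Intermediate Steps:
H = 584703/1476308 (H = -(-584703)/1476308 = -1/8*(-1169406/369077) = 584703/1476308 ≈ 0.39606)
H + o = 584703/1476308 + 3441704 = 5081015733535/1476308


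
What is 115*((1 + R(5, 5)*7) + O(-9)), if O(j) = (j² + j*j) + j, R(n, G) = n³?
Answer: 118335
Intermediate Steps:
O(j) = j + 2*j² (O(j) = (j² + j²) + j = 2*j² + j = j + 2*j²)
115*((1 + R(5, 5)*7) + O(-9)) = 115*((1 + 5³*7) - 9*(1 + 2*(-9))) = 115*((1 + 125*7) - 9*(1 - 18)) = 115*((1 + 875) - 9*(-17)) = 115*(876 + 153) = 115*1029 = 118335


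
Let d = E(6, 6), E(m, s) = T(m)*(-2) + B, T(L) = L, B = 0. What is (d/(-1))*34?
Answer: 408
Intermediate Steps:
E(m, s) = -2*m (E(m, s) = m*(-2) + 0 = -2*m + 0 = -2*m)
d = -12 (d = -2*6 = -12)
(d/(-1))*34 = (-12/(-1))*34 = -1*(-12)*34 = 12*34 = 408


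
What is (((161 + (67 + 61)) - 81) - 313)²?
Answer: 11025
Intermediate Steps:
(((161 + (67 + 61)) - 81) - 313)² = (((161 + 128) - 81) - 313)² = ((289 - 81) - 313)² = (208 - 313)² = (-105)² = 11025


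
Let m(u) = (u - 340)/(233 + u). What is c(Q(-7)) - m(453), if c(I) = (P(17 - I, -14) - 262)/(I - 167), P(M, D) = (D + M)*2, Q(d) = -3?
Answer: 15229/11662 ≈ 1.3059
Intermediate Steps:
P(M, D) = 2*D + 2*M
c(I) = (-256 - 2*I)/(-167 + I) (c(I) = ((2*(-14) + 2*(17 - I)) - 262)/(I - 167) = ((-28 + (34 - 2*I)) - 262)/(-167 + I) = ((6 - 2*I) - 262)/(-167 + I) = (-256 - 2*I)/(-167 + I))
m(u) = (-340 + u)/(233 + u)
c(Q(-7)) - m(453) = 2*(-128 - 1*(-3))/(-167 - 3) - (-340 + 453)/(233 + 453) = 2*(-128 + 3)/(-170) - 113/686 = 2*(-1/170)*(-125) - 113/686 = 25/17 - 1*113/686 = 25/17 - 113/686 = 15229/11662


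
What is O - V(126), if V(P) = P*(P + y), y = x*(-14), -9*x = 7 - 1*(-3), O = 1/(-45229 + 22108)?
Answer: -412386157/23121 ≈ -17836.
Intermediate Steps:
O = -1/23121 (O = 1/(-23121) = -1/23121 ≈ -4.3251e-5)
x = -10/9 (x = -(7 - 1*(-3))/9 = -(7 + 3)/9 = -⅑*10 = -10/9 ≈ -1.1111)
y = 140/9 (y = -10/9*(-14) = 140/9 ≈ 15.556)
V(P) = P*(140/9 + P) (V(P) = P*(P + 140/9) = P*(140/9 + P))
O - V(126) = -1/23121 - 126*(140 + 9*126)/9 = -1/23121 - 126*(140 + 1134)/9 = -1/23121 - 126*1274/9 = -1/23121 - 1*17836 = -1/23121 - 17836 = -412386157/23121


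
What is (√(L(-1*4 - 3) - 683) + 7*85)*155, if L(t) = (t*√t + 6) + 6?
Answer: 92225 + 155*√(-671 - 7*I*√7) ≈ 92280.0 - 4015.4*I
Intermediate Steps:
L(t) = 12 + t^(3/2) (L(t) = (t^(3/2) + 6) + 6 = (6 + t^(3/2)) + 6 = 12 + t^(3/2))
(√(L(-1*4 - 3) - 683) + 7*85)*155 = (√((12 + (-1*4 - 3)^(3/2)) - 683) + 7*85)*155 = (√((12 + (-4 - 3)^(3/2)) - 683) + 595)*155 = (√((12 + (-7)^(3/2)) - 683) + 595)*155 = (√((12 - 7*I*√7) - 683) + 595)*155 = (√(-671 - 7*I*√7) + 595)*155 = (595 + √(-671 - 7*I*√7))*155 = 92225 + 155*√(-671 - 7*I*√7)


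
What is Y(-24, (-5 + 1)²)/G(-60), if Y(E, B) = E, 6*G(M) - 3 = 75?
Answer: -24/13 ≈ -1.8462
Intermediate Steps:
G(M) = 13 (G(M) = ½ + (⅙)*75 = ½ + 25/2 = 13)
Y(-24, (-5 + 1)²)/G(-60) = -24/13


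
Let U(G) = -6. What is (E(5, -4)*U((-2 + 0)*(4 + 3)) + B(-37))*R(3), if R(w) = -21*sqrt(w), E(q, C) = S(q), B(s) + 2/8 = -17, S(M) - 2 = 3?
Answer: 3969*sqrt(3)/4 ≈ 1718.6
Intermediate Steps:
S(M) = 5 (S(M) = 2 + 3 = 5)
B(s) = -69/4 (B(s) = -1/4 - 17 = -69/4)
E(q, C) = 5
(E(5, -4)*U((-2 + 0)*(4 + 3)) + B(-37))*R(3) = (5*(-6) - 69/4)*(-21*sqrt(3)) = (-30 - 69/4)*(-21*sqrt(3)) = -(-3969)*sqrt(3)/4 = 3969*sqrt(3)/4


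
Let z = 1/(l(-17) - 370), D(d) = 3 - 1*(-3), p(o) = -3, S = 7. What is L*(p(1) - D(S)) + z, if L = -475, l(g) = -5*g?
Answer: 1218374/285 ≈ 4275.0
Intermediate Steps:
D(d) = 6 (D(d) = 3 + 3 = 6)
z = -1/285 (z = 1/(-5*(-17) - 370) = 1/(85 - 370) = 1/(-285) = -1/285 ≈ -0.0035088)
L*(p(1) - D(S)) + z = -475*(-3 - 1*6) - 1/285 = -475*(-3 - 6) - 1/285 = -475*(-9) - 1/285 = 4275 - 1/285 = 1218374/285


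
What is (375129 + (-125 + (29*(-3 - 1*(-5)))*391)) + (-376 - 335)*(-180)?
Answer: 525662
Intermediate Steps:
(375129 + (-125 + (29*(-3 - 1*(-5)))*391)) + (-376 - 335)*(-180) = (375129 + (-125 + (29*(-3 + 5))*391)) - 711*(-180) = (375129 + (-125 + (29*2)*391)) + 127980 = (375129 + (-125 + 58*391)) + 127980 = (375129 + (-125 + 22678)) + 127980 = (375129 + 22553) + 127980 = 397682 + 127980 = 525662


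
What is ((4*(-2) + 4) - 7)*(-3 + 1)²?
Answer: -44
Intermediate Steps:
((4*(-2) + 4) - 7)*(-3 + 1)² = ((-8 + 4) - 7)*(-2)² = (-4 - 7)*4 = -11*4 = -44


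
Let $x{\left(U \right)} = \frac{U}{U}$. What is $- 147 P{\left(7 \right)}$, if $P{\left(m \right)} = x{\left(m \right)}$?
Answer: $-147$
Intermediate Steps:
$x{\left(U \right)} = 1$
$P{\left(m \right)} = 1$
$- 147 P{\left(7 \right)} = \left(-147\right) 1 = -147$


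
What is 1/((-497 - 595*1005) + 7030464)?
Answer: 1/6431992 ≈ 1.5547e-7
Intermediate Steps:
1/((-497 - 595*1005) + 7030464) = 1/((-497 - 597975) + 7030464) = 1/(-598472 + 7030464) = 1/6431992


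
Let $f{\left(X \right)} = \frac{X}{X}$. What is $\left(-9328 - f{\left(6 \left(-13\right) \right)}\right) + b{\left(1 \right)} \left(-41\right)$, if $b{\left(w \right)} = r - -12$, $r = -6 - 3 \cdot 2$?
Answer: $-9329$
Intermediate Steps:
$r = -12$ ($r = -6 - 6 = -12$)
$b{\left(w \right)} = 0$ ($b{\left(w \right)} = -12 - -12 = -12 + 12 = 0$)
$f{\left(X \right)} = 1$
$\left(-9328 - f{\left(6 \left(-13\right) \right)}\right) + b{\left(1 \right)} \left(-41\right) = \left(-9328 - 1\right) + 0 \left(-41\right) = \left(-9328 - 1\right) + 0 = -9329 + 0 = -9329$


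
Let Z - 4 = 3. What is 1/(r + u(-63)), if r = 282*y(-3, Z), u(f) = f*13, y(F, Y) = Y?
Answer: 1/1155 ≈ 0.00086580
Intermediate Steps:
Z = 7 (Z = 4 + 3 = 7)
u(f) = 13*f
r = 1974 (r = 282*7 = 1974)
1/(r + u(-63)) = 1/(1974 + 13*(-63)) = 1/(1974 - 819) = 1/1155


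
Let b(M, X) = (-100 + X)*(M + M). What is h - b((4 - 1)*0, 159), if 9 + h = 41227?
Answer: 41218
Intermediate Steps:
h = 41218 (h = -9 + 41227 = 41218)
b(M, X) = 2*M*(-100 + X) (b(M, X) = (-100 + X)*(2*M) = 2*M*(-100 + X))
h - b((4 - 1)*0, 159) = 41218 - 2*(4 - 1)*0*(-100 + 159) = 41218 - 2*3*0*59 = 41218 - 2*0*59 = 41218 - 1*0 = 41218 + 0 = 41218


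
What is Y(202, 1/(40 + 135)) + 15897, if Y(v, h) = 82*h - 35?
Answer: 2775932/175 ≈ 15862.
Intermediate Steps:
Y(v, h) = -35 + 82*h
Y(202, 1/(40 + 135)) + 15897 = (-35 + 82/(40 + 135)) + 15897 = (-35 + 82/175) + 15897 = -6043/175 + 15897 = 2775932/175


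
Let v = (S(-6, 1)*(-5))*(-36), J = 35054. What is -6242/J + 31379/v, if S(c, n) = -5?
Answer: -552788633/15774300 ≈ -35.044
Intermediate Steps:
v = -900 (v = -5*(-5)*(-36) = 25*(-36) = -900)
-6242/J + 31379/v = -6242/35054 + 31379/(-900) = -6242*1/35054 + 31379*(-1/900) = -3121/17527 - 31379/900 = -552788633/15774300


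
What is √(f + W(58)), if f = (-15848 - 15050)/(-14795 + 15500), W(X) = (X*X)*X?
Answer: √96953758710/705 ≈ 441.67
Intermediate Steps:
W(X) = X³ (W(X) = X²*X = X³)
f = -30898/705 ≈ -43.827
√(f + W(58)) = √(-30898/705 + 58³) = √(-30898/705 + 195112) = √(137523062/705) = √96953758710/705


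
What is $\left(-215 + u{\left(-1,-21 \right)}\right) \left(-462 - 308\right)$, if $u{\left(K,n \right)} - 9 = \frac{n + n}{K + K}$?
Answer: $142450$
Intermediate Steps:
$u{\left(K,n \right)} = 9 + \frac{n}{K}$ ($u{\left(K,n \right)} = 9 + \frac{n + n}{K + K} = 9 + \frac{2 n}{2 K} = 9 + 2 n \frac{1}{2 K} = 9 + \frac{n}{K}$)
$\left(-215 + u{\left(-1,-21 \right)}\right) \left(-462 - 308\right) = \left(-215 - \left(-9 + \frac{21}{-1}\right)\right) \left(-462 - 308\right) = \left(-215 + \left(9 - -21\right)\right) \left(-770\right) = \left(-215 + \left(9 + 21\right)\right) \left(-770\right) = \left(-215 + 30\right) \left(-770\right) = \left(-185\right) \left(-770\right) = 142450$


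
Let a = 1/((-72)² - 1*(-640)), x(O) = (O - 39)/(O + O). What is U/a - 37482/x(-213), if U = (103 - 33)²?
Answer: 199319663/7 ≈ 2.8474e+7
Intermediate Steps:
U = 4900 (U = 70² = 4900)
x(O) = (-39 + O)/(2*O) (x(O) = (-39 + O)/((2*O)) = (-39 + O)*(1/(2*O)) = (-39 + O)/(2*O))
a = 1/5824 (a = 1/(5184 + 640) = 1/5824 ≈ 0.00017170)
U/a - 37482/x(-213) = 4900/(1/5824) - 37482*(-426/(-39 - 213)) = 4900*5824 - 37482/((½)*(-1/213)*(-252)) = 28537600 - 37482/42/71 = 28537600 - 37482*71/42 = 28537600 - 443537/7 = 199319663/7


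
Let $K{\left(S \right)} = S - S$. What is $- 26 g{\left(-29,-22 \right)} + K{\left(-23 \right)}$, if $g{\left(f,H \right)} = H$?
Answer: $572$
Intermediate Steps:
$K{\left(S \right)} = 0$
$- 26 g{\left(-29,-22 \right)} + K{\left(-23 \right)} = \left(-26\right) \left(-22\right) + 0 = 572 + 0 = 572$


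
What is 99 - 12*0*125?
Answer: 99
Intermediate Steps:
99 - 12*0*125 = 99 + 0*125 = 99 + 0 = 99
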